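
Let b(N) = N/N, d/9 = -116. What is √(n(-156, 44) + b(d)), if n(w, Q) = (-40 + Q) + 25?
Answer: √30 ≈ 5.4772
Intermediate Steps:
n(w, Q) = -15 + Q
d = -1044 (d = 9*(-116) = -1044)
b(N) = 1
√(n(-156, 44) + b(d)) = √((-15 + 44) + 1) = √(29 + 1) = √30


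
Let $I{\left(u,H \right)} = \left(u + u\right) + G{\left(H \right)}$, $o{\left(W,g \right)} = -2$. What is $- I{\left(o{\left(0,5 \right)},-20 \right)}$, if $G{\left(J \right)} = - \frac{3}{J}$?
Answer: $\frac{77}{20} \approx 3.85$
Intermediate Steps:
$I{\left(u,H \right)} = - \frac{3}{H} + 2 u$ ($I{\left(u,H \right)} = \left(u + u\right) - \frac{3}{H} = 2 u - \frac{3}{H} = - \frac{3}{H} + 2 u$)
$- I{\left(o{\left(0,5 \right)},-20 \right)} = - (- \frac{3}{-20} + 2 \left(-2\right)) = - (\left(-3\right) \left(- \frac{1}{20}\right) - 4) = - (\frac{3}{20} - 4) = \left(-1\right) \left(- \frac{77}{20}\right) = \frac{77}{20}$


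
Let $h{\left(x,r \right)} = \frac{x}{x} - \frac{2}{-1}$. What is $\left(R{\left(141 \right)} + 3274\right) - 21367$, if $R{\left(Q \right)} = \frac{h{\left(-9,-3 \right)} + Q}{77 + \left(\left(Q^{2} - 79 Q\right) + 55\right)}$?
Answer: $- \frac{8919841}{493} \approx -18093.0$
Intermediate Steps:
$h{\left(x,r \right)} = 3$ ($h{\left(x,r \right)} = 1 - -2 = 1 + 2 = 3$)
$R{\left(Q \right)} = \frac{3 + Q}{132 + Q^{2} - 79 Q}$ ($R{\left(Q \right)} = \frac{3 + Q}{77 + \left(\left(Q^{2} - 79 Q\right) + 55\right)} = \frac{3 + Q}{77 + \left(55 + Q^{2} - 79 Q\right)} = \frac{3 + Q}{132 + Q^{2} - 79 Q}$)
$\left(R{\left(141 \right)} + 3274\right) - 21367 = \left(\frac{3 + 141}{132 + 141^{2} - 11139} + 3274\right) - 21367 = \left(\frac{1}{132 + 19881 - 11139} \cdot 144 + 3274\right) - 21367 = \left(\frac{1}{8874} \cdot 144 + 3274\right) - 21367 = \left(\frac{8}{493} + 3274\right) - 21367 = \frac{1614090}{493} - 21367 = - \frac{8919841}{493}$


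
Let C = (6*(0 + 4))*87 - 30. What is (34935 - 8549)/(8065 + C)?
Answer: 26386/10123 ≈ 2.6065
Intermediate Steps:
C = 2058 (C = (6*4)*87 - 30 = 24*87 - 30 = 2088 - 30 = 2058)
(34935 - 8549)/(8065 + C) = (34935 - 8549)/(8065 + 2058) = 26386/10123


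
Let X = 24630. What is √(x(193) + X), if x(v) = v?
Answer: √24823 ≈ 157.55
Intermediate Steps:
√(x(193) + X) = √(193 + 24630) = √24823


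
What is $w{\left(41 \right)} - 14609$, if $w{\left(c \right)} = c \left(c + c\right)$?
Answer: $-11247$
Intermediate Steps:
$w{\left(c \right)} = 2 c^{2}$ ($w{\left(c \right)} = c 2 c = 2 c^{2}$)
$w{\left(41 \right)} - 14609 = 2 \cdot 41^{2} - 14609 = 2 \cdot 1681 - 14609 = 3362 - 14609 = -11247$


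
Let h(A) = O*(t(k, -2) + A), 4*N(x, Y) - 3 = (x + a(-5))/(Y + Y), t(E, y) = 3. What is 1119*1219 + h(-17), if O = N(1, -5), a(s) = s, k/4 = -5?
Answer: 13640491/10 ≈ 1.3640e+6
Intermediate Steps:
k = -20 (k = 4*(-5) = -20)
N(x, Y) = 3/4 + (-5 + x)/(8*Y) (N(x, Y) = 3/4 + ((x - 5)/(Y + Y))/4 = 3/4 + ((-5 + x)/((2*Y)))/4 = 3/4 + ((-5 + x)*(1/(2*Y)))/4 = 3/4 + ((-5 + x)/(2*Y))/4 = 3/4 + (-5 + x)/(8*Y))
O = 17/20 (O = (1/8)*(-5 + 1 + 6*(-5))/(-5) = (1/8)*(-1/5)*(-5 + 1 - 30) = (1/8)*(-1/5)*(-34) = 17/20 ≈ 0.85000)
h(A) = 51/20 + 17*A/20 (h(A) = 17*(3 + A)/20 = 51/20 + 17*A/20)
1119*1219 + h(-17) = 1119*1219 + (51/20 + (17/20)*(-17)) = 1364061 + (51/20 - 289/20) = 1364061 - 119/10 = 13640491/10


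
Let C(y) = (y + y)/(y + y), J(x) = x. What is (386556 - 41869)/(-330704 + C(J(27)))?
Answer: -344687/330703 ≈ -1.0423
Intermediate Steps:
C(y) = 1 (C(y) = (2*y)/((2*y)) = (2*y)*(1/(2*y)) = 1)
(386556 - 41869)/(-330704 + C(J(27))) = (386556 - 41869)/(-330704 + 1) = 344687/(-330703) = 344687*(-1/330703) = -344687/330703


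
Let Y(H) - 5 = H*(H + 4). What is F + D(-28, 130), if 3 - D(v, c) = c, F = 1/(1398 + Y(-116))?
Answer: -1828164/14395 ≈ -127.00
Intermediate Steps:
Y(H) = 5 + H*(4 + H) (Y(H) = 5 + H*(H + 4) = 5 + H*(4 + H))
F = 1/14395 (F = 1/(1398 + (5 + (-116)² + 4*(-116))) = 1/(1398 + (5 + 13456 - 464)) = 1/(1398 + 12997) = 1/14395 ≈ 6.9469e-5)
D(v, c) = 3 - c
F + D(-28, 130) = 1/14395 + (3 - 1*130) = 1/14395 + (3 - 130) = 1/14395 - 127 = -1828164/14395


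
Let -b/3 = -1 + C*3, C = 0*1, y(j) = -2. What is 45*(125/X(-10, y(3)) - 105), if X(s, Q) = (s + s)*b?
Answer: -19275/4 ≈ -4818.8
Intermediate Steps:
C = 0
b = 3 (b = -3*(-1 + 0*3) = -3*(-1 + 0) = -3*(-1) = 3)
X(s, Q) = 6*s (X(s, Q) = (s + s)*3 = (2*s)*3 = 6*s)
45*(125/X(-10, y(3)) - 105) = 45*(125/((6*(-10))) - 105) = 45*(125/(-60) - 105) = 45*(125*(-1/60) - 105) = 45*(-25/12 - 105) = 45*(-1285/12) = -19275/4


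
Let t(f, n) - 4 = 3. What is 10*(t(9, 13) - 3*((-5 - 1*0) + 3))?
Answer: 130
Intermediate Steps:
t(f, n) = 7 (t(f, n) = 4 + 3 = 7)
10*(t(9, 13) - 3*((-5 - 1*0) + 3)) = 10*(7 - 3*((-5 - 1*0) + 3)) = 10*(7 - 3*((-5 + 0) + 3)) = 10*(7 - 3*(-5 + 3)) = 10*(7 - 3*(-2)) = 10*(7 + 6) = 10*13 = 130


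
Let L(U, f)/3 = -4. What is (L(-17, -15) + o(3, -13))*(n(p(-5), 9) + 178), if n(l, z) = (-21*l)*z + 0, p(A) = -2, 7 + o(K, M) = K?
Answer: -8896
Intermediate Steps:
o(K, M) = -7 + K
L(U, f) = -12 (L(U, f) = 3*(-4) = -12)
n(l, z) = -21*l*z (n(l, z) = -21*l*z + 0 = -21*l*z)
(L(-17, -15) + o(3, -13))*(n(p(-5), 9) + 178) = (-12 + (-7 + 3))*(-21*(-2)*9 + 178) = (-12 - 4)*(378 + 178) = -16*556 = -8896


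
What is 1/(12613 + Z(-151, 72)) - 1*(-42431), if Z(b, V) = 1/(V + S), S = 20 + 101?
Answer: 103290207803/2434310 ≈ 42431.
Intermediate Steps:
S = 121
Z(b, V) = 1/(121 + V) (Z(b, V) = 1/(V + 121) = 1/(121 + V))
1/(12613 + Z(-151, 72)) - 1*(-42431) = 1/(12613 + 1/(121 + 72)) - 1*(-42431) = 1/(12613 + 1/193) + 42431 = 1/(2434310/193) + 42431 = 193/2434310 + 42431 = 103290207803/2434310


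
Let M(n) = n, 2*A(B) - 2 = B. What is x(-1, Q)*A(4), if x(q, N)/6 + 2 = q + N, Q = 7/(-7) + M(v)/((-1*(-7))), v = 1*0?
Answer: -72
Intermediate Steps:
A(B) = 1 + B/2
v = 0
Q = -1 (Q = 7/(-7) + 0/((-1*(-7))) = 7*(-1/7) + 0/7 = -1 + 0*(1/7) = -1 + 0 = -1)
x(q, N) = -12 + 6*N + 6*q (x(q, N) = -12 + 6*(q + N) = -12 + 6*(N + q) = -12 + (6*N + 6*q) = -12 + 6*N + 6*q)
x(-1, Q)*A(4) = (-12 + 6*(-1) + 6*(-1))*(1 + (1/2)*4) = (-12 - 6 - 6)*(1 + 2) = -24*3 = -72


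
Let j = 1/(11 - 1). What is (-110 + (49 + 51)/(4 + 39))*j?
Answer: -463/43 ≈ -10.767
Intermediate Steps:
j = ⅒ (j = 1/10 = ⅒ ≈ 0.10000)
(-110 + (49 + 51)/(4 + 39))*j = (-110 + (49 + 51)/(4 + 39))*(⅒) = (-110 + 100/43)*(⅒) = -4630/43*⅒ = -463/43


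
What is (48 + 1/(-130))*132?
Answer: 411774/65 ≈ 6335.0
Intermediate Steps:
(48 + 1/(-130))*132 = (48 - 1/130)*132 = (6239/130)*132 = 411774/65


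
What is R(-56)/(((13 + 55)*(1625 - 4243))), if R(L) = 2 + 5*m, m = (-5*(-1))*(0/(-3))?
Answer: -1/89012 ≈ -1.1234e-5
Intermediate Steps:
m = 0 (m = 5*(0*(-1/3)) = 5*0 = 0)
R(L) = 2 (R(L) = 2 + 5*0 = 2 + 0 = 2)
R(-56)/(((13 + 55)*(1625 - 4243))) = 2/(((13 + 55)*(1625 - 4243))) = 2/((68*(-2618))) = 2/(-178024) = 2*(-1/178024) = -1/89012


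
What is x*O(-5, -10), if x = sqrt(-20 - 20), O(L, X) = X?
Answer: -20*I*sqrt(10) ≈ -63.246*I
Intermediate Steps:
x = 2*I*sqrt(10) (x = sqrt(-40) = 2*I*sqrt(10) ≈ 6.3246*I)
x*O(-5, -10) = (2*I*sqrt(10))*(-10) = -20*I*sqrt(10)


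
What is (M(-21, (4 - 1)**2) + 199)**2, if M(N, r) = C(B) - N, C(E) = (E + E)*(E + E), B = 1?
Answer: 50176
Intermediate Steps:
C(E) = 4*E**2 (C(E) = (2*E)*(2*E) = 4*E**2)
M(N, r) = 4 - N (M(N, r) = 4*1**2 - N = 4*1 - N = 4 - N)
(M(-21, (4 - 1)**2) + 199)**2 = ((4 - 1*(-21)) + 199)**2 = ((4 + 21) + 199)**2 = (25 + 199)**2 = 224**2 = 50176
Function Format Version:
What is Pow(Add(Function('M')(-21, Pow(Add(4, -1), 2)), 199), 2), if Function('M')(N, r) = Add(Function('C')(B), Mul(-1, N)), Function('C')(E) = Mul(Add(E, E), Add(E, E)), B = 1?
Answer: 50176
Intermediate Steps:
Function('C')(E) = Mul(4, Pow(E, 2)) (Function('C')(E) = Mul(Mul(2, E), Mul(2, E)) = Mul(4, Pow(E, 2)))
Function('M')(N, r) = Add(4, Mul(-1, N)) (Function('M')(N, r) = Add(Mul(4, Pow(1, 2)), Mul(-1, N)) = Add(Mul(4, 1), Mul(-1, N)) = Add(4, Mul(-1, N)))
Pow(Add(Function('M')(-21, Pow(Add(4, -1), 2)), 199), 2) = Pow(Add(Add(4, Mul(-1, -21)), 199), 2) = Pow(Add(Add(4, 21), 199), 2) = Pow(Add(25, 199), 2) = Pow(224, 2) = 50176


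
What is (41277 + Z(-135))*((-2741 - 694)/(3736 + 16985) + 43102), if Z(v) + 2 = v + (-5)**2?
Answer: 12255000349885/6907 ≈ 1.7743e+9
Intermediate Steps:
Z(v) = 23 + v (Z(v) = -2 + (v + (-5)**2) = -2 + (v + 25) = -2 + (25 + v) = 23 + v)
(41277 + Z(-135))*((-2741 - 694)/(3736 + 16985) + 43102) = (41277 + (23 - 135))*((-2741 - 694)/(3736 + 16985) + 43102) = (41277 - 112)*(-3435/20721 + 43102) = 41165*(-3435*1/20721 + 43102) = 41165*(-1145/6907 + 43102) = 41165*(297704369/6907) = 12255000349885/6907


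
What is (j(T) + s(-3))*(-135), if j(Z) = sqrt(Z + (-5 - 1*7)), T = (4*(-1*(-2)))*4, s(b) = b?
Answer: 405 - 270*sqrt(5) ≈ -198.74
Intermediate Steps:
T = 32 (T = (4*2)*4 = 8*4 = 32)
j(Z) = sqrt(-12 + Z) (j(Z) = sqrt(Z + (-5 - 7)) = sqrt(Z - 12) = sqrt(-12 + Z))
(j(T) + s(-3))*(-135) = (sqrt(-12 + 32) - 3)*(-135) = (sqrt(20) - 3)*(-135) = (2*sqrt(5) - 3)*(-135) = (-3 + 2*sqrt(5))*(-135) = 405 - 270*sqrt(5)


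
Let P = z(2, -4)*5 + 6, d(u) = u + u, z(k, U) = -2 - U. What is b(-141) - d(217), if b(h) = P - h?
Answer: -277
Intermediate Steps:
d(u) = 2*u
P = 16 (P = (-2 - 1*(-4))*5 + 6 = (-2 + 4)*5 + 6 = 2*5 + 6 = 10 + 6 = 16)
b(h) = 16 - h
b(-141) - d(217) = (16 - 1*(-141)) - 2*217 = (16 + 141) - 1*434 = 157 - 434 = -277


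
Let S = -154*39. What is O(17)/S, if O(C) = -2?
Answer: 1/3003 ≈ 0.00033300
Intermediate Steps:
S = -6006
O(17)/S = -2/(-6006) = -2*(-1/6006) = 1/3003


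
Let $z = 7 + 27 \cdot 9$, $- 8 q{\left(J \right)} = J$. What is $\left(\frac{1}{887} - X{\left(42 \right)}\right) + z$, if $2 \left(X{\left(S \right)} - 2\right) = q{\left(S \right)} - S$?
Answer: $\frac{1927459}{7096} \approx 271.63$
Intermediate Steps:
$q{\left(J \right)} = - \frac{J}{8}$
$X{\left(S \right)} = 2 - \frac{9 S}{16}$ ($X{\left(S \right)} = 2 + \frac{- \frac{S}{8} - S}{2} = 2 + \frac{\left(- \frac{9}{8}\right) S}{2} = 2 - \frac{9 S}{16}$)
$z = 250$ ($z = 7 + 243 = 250$)
$\left(\frac{1}{887} - X{\left(42 \right)}\right) + z = \left(\frac{1}{887} - \left(2 - \frac{189}{8}\right)\right) + 250 = \left(\frac{1}{887} - - \frac{173}{8}\right) + 250 = \left(\frac{1}{887} + \frac{173}{8}\right) + 250 = \frac{153459}{7096} + 250 = \frac{1927459}{7096}$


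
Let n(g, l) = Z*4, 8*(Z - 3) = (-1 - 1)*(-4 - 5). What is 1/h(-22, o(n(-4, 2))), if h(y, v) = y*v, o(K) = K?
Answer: -1/462 ≈ -0.0021645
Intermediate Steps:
Z = 21/4 (Z = 3 + ((-1 - 1)*(-4 - 5))/8 = 3 + (-2*(-9))/8 = 3 + (⅛)*18 = 3 + 9/4 = 21/4 ≈ 5.2500)
n(g, l) = 21 (n(g, l) = (21/4)*4 = 21)
h(y, v) = v*y
1/h(-22, o(n(-4, 2))) = 1/(21*(-22)) = 1/(-462) = -1/462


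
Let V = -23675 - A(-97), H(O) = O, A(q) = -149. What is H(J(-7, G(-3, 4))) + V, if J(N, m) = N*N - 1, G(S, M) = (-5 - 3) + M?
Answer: -23478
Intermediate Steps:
G(S, M) = -8 + M
J(N, m) = -1 + N² (J(N, m) = N² - 1 = -1 + N²)
V = -23526 (V = -23675 - 1*(-149) = -23675 + 149 = -23526)
H(J(-7, G(-3, 4))) + V = (-1 + (-7)²) - 23526 = (-1 + 49) - 23526 = 48 - 23526 = -23478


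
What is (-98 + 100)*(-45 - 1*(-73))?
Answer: 56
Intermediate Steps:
(-98 + 100)*(-45 - 1*(-73)) = 2*(-45 + 73) = 2*28 = 56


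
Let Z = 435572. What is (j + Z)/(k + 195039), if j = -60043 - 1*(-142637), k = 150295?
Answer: 23553/15697 ≈ 1.5005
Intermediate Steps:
j = 82594 (j = -60043 + 142637 = 82594)
(j + Z)/(k + 195039) = (82594 + 435572)/(150295 + 195039) = 518166/345334 = 518166*(1/345334) = 23553/15697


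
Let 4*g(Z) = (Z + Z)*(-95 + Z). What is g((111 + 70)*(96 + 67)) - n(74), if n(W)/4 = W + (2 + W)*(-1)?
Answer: 433812120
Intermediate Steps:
n(W) = -8 (n(W) = 4*(W + (2 + W)*(-1)) = 4*(W + (-2 - W)) = 4*(-2) = -8)
g(Z) = Z*(-95 + Z)/2 (g(Z) = ((Z + Z)*(-95 + Z))/4 = ((2*Z)*(-95 + Z))/4 = (2*Z*(-95 + Z))/4 = Z*(-95 + Z)/2)
g((111 + 70)*(96 + 67)) - n(74) = ((111 + 70)*(96 + 67))*(-95 + (111 + 70)*(96 + 67))/2 - 1*(-8) = (181*163)*(-95 + 181*163)/2 + 8 = (½)*29503*(-95 + 29503) + 8 = (½)*29503*29408 + 8 = 433812112 + 8 = 433812120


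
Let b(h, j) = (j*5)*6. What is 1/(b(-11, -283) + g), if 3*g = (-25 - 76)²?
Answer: -3/15269 ≈ -0.00019648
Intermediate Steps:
b(h, j) = 30*j (b(h, j) = (5*j)*6 = 30*j)
g = 10201/3 (g = (-25 - 76)²/3 = (⅓)*(-101)² = (⅓)*10201 = 10201/3 ≈ 3400.3)
1/(b(-11, -283) + g) = 1/(30*(-283) + 10201/3) = 1/(-8490 + 10201/3) = 1/(-15269/3) = -3/15269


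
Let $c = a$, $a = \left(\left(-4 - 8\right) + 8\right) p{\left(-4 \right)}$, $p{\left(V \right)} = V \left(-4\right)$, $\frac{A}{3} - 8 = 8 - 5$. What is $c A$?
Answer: $-2112$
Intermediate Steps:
$A = 33$ ($A = 24 + 3 \left(8 - 5\right) = 24 + 3 \cdot 3 = 24 + 9 = 33$)
$p{\left(V \right)} = - 4 V$
$a = -64$ ($a = \left(\left(-4 - 8\right) + 8\right) \left(\left(-4\right) \left(-4\right)\right) = \left(\left(-4 - 8\right) + 8\right) 16 = \left(-12 + 8\right) 16 = \left(-4\right) 16 = -64$)
$c = -64$
$c A = \left(-64\right) 33 = -2112$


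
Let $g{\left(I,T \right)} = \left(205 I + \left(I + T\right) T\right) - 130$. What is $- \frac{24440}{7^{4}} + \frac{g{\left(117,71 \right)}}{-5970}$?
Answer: $- \frac{78410401}{4777990} \approx -16.411$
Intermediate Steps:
$g{\left(I,T \right)} = -130 + 205 I + T \left(I + T\right)$ ($g{\left(I,T \right)} = \left(205 I + T \left(I + T\right)\right) - 130 = -130 + 205 I + T \left(I + T\right)$)
$- \frac{24440}{7^{4}} + \frac{g{\left(117,71 \right)}}{-5970} = - \frac{24440}{7^{4}} + \frac{-130 + 71^{2} + 205 \cdot 117 + 117 \cdot 71}{-5970} = - \frac{24440}{2401} + \left(-130 + 5041 + 23985 + 8307\right) \left(- \frac{1}{5970}\right) = \left(-24440\right) \frac{1}{2401} + 37203 \left(- \frac{1}{5970}\right) = - \frac{24440}{2401} - \frac{12401}{1990} = - \frac{78410401}{4777990}$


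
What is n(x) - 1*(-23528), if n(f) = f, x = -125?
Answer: 23403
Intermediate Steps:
n(x) - 1*(-23528) = -125 - 1*(-23528) = -125 + 23528 = 23403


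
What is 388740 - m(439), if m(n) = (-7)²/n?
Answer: 170656811/439 ≈ 3.8874e+5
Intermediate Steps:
m(n) = 49/n
388740 - m(439) = 388740 - 49/439 = 170656811/439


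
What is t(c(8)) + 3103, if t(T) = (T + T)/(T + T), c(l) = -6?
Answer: 3104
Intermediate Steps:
t(T) = 1 (t(T) = (2*T)/((2*T)) = (2*T)*(1/(2*T)) = 1)
t(c(8)) + 3103 = 1 + 3103 = 3104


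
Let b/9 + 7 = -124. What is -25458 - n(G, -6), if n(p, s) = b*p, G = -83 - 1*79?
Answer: -216456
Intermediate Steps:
b = -1179 (b = -63 + 9*(-124) = -63 - 1116 = -1179)
G = -162 (G = -83 - 79 = -162)
n(p, s) = -1179*p
-25458 - n(G, -6) = -25458 - (-1179)*(-162) = -25458 - 1*190998 = -25458 - 190998 = -216456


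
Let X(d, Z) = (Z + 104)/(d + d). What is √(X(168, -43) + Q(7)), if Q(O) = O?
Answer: √50673/84 ≈ 2.6798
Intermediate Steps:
X(d, Z) = (104 + Z)/(2*d) (X(d, Z) = (104 + Z)/((2*d)) = (104 + Z)*(1/(2*d)) = (104 + Z)/(2*d))
√(X(168, -43) + Q(7)) = √((½)*(104 - 43)/168 + 7) = √((½)*(1/168)*61 + 7) = √(61/336 + 7) = √(2413/336) = √50673/84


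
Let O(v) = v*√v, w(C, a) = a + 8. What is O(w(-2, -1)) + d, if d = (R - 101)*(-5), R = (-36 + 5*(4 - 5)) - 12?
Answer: 770 + 7*√7 ≈ 788.52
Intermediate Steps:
R = -53 (R = (-36 + 5*(-1)) - 12 = (-36 - 5) - 12 = -41 - 12 = -53)
w(C, a) = 8 + a
O(v) = v^(3/2)
d = 770 (d = (-53 - 101)*(-5) = -154*(-5) = 770)
O(w(-2, -1)) + d = (8 - 1)^(3/2) + 770 = 7^(3/2) + 770 = 7*√7 + 770 = 770 + 7*√7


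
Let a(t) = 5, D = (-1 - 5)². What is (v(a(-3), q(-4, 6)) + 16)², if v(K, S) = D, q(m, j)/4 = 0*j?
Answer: 2704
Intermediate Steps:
D = 36 (D = (-6)² = 36)
q(m, j) = 0 (q(m, j) = 4*(0*j) = 4*0 = 0)
v(K, S) = 36
(v(a(-3), q(-4, 6)) + 16)² = (36 + 16)² = 52² = 2704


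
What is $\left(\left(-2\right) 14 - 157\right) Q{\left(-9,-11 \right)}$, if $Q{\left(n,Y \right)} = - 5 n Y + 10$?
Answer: $89725$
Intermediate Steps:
$Q{\left(n,Y \right)} = 10 - 5 Y n$ ($Q{\left(n,Y \right)} = - 5 Y n + 10 = 10 - 5 Y n$)
$\left(\left(-2\right) 14 - 157\right) Q{\left(-9,-11 \right)} = \left(\left(-2\right) 14 - 157\right) \left(10 - \left(-55\right) \left(-9\right)\right) = \left(-28 - 157\right) \left(10 - 495\right) = \left(-185\right) \left(-485\right) = 89725$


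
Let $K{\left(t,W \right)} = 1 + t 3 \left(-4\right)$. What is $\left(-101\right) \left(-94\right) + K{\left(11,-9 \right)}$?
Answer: $9363$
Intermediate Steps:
$K{\left(t,W \right)} = 1 - 12 t$ ($K{\left(t,W \right)} = 1 + t \left(-12\right) = 1 - 12 t$)
$\left(-101\right) \left(-94\right) + K{\left(11,-9 \right)} = \left(-101\right) \left(-94\right) + \left(1 - 132\right) = 9494 + \left(1 - 132\right) = 9494 - 131 = 9363$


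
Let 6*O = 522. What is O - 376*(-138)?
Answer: 51975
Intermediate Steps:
O = 87 (O = (1/6)*522 = 87)
O - 376*(-138) = 87 - 376*(-138) = 87 + 51888 = 51975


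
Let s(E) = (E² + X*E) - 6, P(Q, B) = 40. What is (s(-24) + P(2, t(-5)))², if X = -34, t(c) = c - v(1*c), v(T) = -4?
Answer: 2033476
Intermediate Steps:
t(c) = 4 + c (t(c) = c - 1*(-4) = c + 4 = 4 + c)
s(E) = -6 + E² - 34*E (s(E) = (E² - 34*E) - 6 = -6 + E² - 34*E)
(s(-24) + P(2, t(-5)))² = ((-6 + (-24)² - 34*(-24)) + 40)² = ((-6 + 576 + 816) + 40)² = (1386 + 40)² = 1426² = 2033476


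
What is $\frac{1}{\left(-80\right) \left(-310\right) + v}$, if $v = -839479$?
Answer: $- \frac{1}{814679} \approx -1.2275 \cdot 10^{-6}$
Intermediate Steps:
$\frac{1}{\left(-80\right) \left(-310\right) + v} = \frac{1}{\left(-80\right) \left(-310\right) - 839479} = \frac{1}{24800 - 839479} = \frac{1}{-814679} = - \frac{1}{814679}$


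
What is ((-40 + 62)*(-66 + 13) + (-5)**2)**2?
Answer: 1301881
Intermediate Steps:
((-40 + 62)*(-66 + 13) + (-5)**2)**2 = (22*(-53) + 25)**2 = (-1166 + 25)**2 = (-1141)**2 = 1301881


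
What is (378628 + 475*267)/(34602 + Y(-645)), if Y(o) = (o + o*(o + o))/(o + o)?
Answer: 1010906/67915 ≈ 14.885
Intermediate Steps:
Y(o) = (o + 2*o**2)/(2*o) (Y(o) = (o + o*(2*o))/((2*o)) = (o + 2*o**2)*(1/(2*o)) = (o + 2*o**2)/(2*o))
(378628 + 475*267)/(34602 + Y(-645)) = (378628 + 475*267)/(34602 + (1/2 - 645)) = (378628 + 126825)/(34602 - 1289/2) = 505453/(67915/2) = 505453*(2/67915) = 1010906/67915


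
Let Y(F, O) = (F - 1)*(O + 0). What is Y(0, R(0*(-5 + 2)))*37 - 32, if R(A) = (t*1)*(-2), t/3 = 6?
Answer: 1300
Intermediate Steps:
t = 18 (t = 3*6 = 18)
R(A) = -36 (R(A) = (18*1)*(-2) = 18*(-2) = -36)
Y(F, O) = O*(-1 + F) (Y(F, O) = (-1 + F)*O = O*(-1 + F))
Y(0, R(0*(-5 + 2)))*37 - 32 = -36*(-1 + 0)*37 - 32 = -36*(-1)*37 - 32 = 36*37 - 32 = 1332 - 32 = 1300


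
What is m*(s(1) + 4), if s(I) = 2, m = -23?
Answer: -138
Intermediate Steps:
m*(s(1) + 4) = -23*(2 + 4) = -23*6 = -138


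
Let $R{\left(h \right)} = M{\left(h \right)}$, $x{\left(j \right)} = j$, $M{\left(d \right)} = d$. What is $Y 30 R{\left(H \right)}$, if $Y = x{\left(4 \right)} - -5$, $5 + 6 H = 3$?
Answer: $-90$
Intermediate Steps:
$H = - \frac{1}{3}$ ($H = - \frac{5}{6} + \frac{1}{6} \cdot 3 = - \frac{5}{6} + \frac{1}{2} = - \frac{1}{3} \approx -0.33333$)
$R{\left(h \right)} = h$
$Y = 9$ ($Y = 4 - -5 = 4 + 5 = 9$)
$Y 30 R{\left(H \right)} = 9 \cdot 30 \left(- \frac{1}{3}\right) = 270 \left(- \frac{1}{3}\right) = -90$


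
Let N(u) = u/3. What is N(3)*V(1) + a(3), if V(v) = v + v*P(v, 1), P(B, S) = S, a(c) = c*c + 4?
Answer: 15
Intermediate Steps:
a(c) = 4 + c² (a(c) = c² + 4 = 4 + c²)
V(v) = 2*v (V(v) = v + v*1 = v + v = 2*v)
N(u) = u/3 (N(u) = u*(⅓) = u/3)
N(3)*V(1) + a(3) = ((⅓)*3)*(2*1) + (4 + 3²) = 1*2 + (4 + 9) = 2 + 13 = 15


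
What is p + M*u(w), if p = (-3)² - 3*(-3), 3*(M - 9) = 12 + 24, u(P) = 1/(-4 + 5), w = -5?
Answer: 39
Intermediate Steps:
u(P) = 1 (u(P) = 1/1 = 1)
M = 21 (M = 9 + (12 + 24)/3 = 9 + (⅓)*36 = 9 + 12 = 21)
p = 18 (p = 9 + 9 = 18)
p + M*u(w) = 18 + 21*1 = 18 + 21 = 39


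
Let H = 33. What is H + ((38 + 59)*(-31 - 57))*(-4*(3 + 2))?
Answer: 170753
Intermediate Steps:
H + ((38 + 59)*(-31 - 57))*(-4*(3 + 2)) = 33 + ((38 + 59)*(-31 - 57))*(-4*(3 + 2)) = 33 + (97*(-88))*(-4*5) = 33 - 8536*(-20) = 33 + 170720 = 170753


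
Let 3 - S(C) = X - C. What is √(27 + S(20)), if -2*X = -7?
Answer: √186/2 ≈ 6.8191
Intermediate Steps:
X = 7/2 (X = -½*(-7) = 7/2 ≈ 3.5000)
S(C) = -½ + C (S(C) = 3 - (7/2 - C) = 3 + (-7/2 + C) = -½ + C)
√(27 + S(20)) = √(27 + (-½ + 20)) = √(27 + 39/2) = √(93/2) = √186/2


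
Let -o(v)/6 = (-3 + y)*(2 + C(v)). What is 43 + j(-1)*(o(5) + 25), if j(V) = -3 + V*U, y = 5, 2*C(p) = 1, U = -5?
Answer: 33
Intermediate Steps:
C(p) = ½ (C(p) = (½)*1 = ½)
j(V) = -3 - 5*V (j(V) = -3 + V*(-5) = -3 - 5*V)
o(v) = -30 (o(v) = -6*(-3 + 5)*(2 + ½) = -12*5/2 = -6*5 = -30)
43 + j(-1)*(o(5) + 25) = 43 + (-3 - 5*(-1))*(-30 + 25) = 43 + (-3 + 5)*(-5) = 43 + 2*(-5) = 43 - 10 = 33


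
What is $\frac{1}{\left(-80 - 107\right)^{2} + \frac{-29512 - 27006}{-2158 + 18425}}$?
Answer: $\frac{16267}{568784205} \approx 2.86 \cdot 10^{-5}$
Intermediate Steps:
$\frac{1}{\left(-80 - 107\right)^{2} + \frac{-29512 - 27006}{-2158 + 18425}} = \frac{1}{\left(-187\right)^{2} - \frac{56518}{16267}} = \frac{1}{34969 - \frac{56518}{16267}} = \frac{1}{\frac{568784205}{16267}} = \frac{16267}{568784205}$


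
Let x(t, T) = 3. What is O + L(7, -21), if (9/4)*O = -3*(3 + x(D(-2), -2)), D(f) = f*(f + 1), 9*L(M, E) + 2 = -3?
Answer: -77/9 ≈ -8.5556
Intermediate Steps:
L(M, E) = -5/9 (L(M, E) = -2/9 + (⅑)*(-3) = -2/9 - ⅓ = -5/9)
D(f) = f*(1 + f)
O = -8 (O = 4*(-3*(3 + 3))/9 = 4*(-3*6)/9 = (4/9)*(-18) = -8)
O + L(7, -21) = -8 - 5/9 = -77/9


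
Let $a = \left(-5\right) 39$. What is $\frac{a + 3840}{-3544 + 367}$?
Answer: $- \frac{405}{353} \approx -1.1473$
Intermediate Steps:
$a = -195$
$\frac{a + 3840}{-3544 + 367} = \frac{-195 + 3840}{-3544 + 367} = \frac{3645}{-3177} = 3645 \left(- \frac{1}{3177}\right) = - \frac{405}{353}$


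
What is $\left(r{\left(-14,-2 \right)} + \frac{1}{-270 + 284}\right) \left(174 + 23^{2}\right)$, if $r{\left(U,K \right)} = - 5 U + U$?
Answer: $\frac{551855}{14} \approx 39418.0$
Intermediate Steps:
$r{\left(U,K \right)} = - 4 U$
$\left(r{\left(-14,-2 \right)} + \frac{1}{-270 + 284}\right) \left(174 + 23^{2}\right) = \left(\left(-4\right) \left(-14\right) + \frac{1}{-270 + 284}\right) \left(174 + 23^{2}\right) = \left(56 + \frac{1}{14}\right) \left(174 + 529\right) = \left(56 + \frac{1}{14}\right) 703 = \frac{785}{14} \cdot 703 = \frac{551855}{14}$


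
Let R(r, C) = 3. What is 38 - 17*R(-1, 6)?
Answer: -13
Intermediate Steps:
38 - 17*R(-1, 6) = 38 - 17*3 = 38 - 51 = -13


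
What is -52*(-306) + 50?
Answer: 15962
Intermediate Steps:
-52*(-306) + 50 = 15912 + 50 = 15962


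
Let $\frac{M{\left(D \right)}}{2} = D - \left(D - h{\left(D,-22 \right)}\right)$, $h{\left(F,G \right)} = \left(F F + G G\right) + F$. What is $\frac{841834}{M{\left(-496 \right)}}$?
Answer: $\frac{420917}{246004} \approx 1.711$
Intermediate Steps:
$h{\left(F,G \right)} = F + F^{2} + G^{2}$ ($h{\left(F,G \right)} = \left(F^{2} + G^{2}\right) + F = F + F^{2} + G^{2}$)
$M{\left(D \right)} = 968 + 2 D + 2 D^{2}$ ($M{\left(D \right)} = 2 \left(D - \left(-484 - D^{2}\right)\right) = 2 \left(D + \left(484 + D^{2}\right)\right) = 2 \left(484 + D + D^{2}\right) = 968 + 2 D + 2 D^{2}$)
$\frac{841834}{M{\left(-496 \right)}} = \frac{841834}{968 + 2 \left(-496\right) + 2 \left(-496\right)^{2}} = \frac{841834}{968 - 992 + 2 \cdot 246016} = \frac{841834}{968 - 992 + 492032} = \frac{841834}{492008} = 841834 \cdot \frac{1}{492008} = \frac{420917}{246004}$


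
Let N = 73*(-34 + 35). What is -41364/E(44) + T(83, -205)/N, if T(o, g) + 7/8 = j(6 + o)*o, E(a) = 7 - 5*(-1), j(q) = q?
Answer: -1953959/584 ≈ -3345.8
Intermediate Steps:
N = 73 (N = 73*1 = 73)
E(a) = 12 (E(a) = 7 + 5 = 12)
T(o, g) = -7/8 + o*(6 + o) (T(o, g) = -7/8 + (6 + o)*o = -7/8 + o*(6 + o))
-41364/E(44) + T(83, -205)/N = -41364/12 + (-7/8 + 83*(6 + 83))/73 = -41364*1/12 + (-7/8 + 83*89)*(1/73) = -3447 + (-7/8 + 7387)*(1/73) = -3447 + (59089/8)*(1/73) = -3447 + 59089/584 = -1953959/584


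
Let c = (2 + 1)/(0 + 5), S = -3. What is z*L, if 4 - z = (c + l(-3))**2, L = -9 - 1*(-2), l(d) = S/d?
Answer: -252/25 ≈ -10.080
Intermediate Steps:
c = 3/5 ≈ 0.60000
l(d) = -3/d
L = -7 (L = -9 + 2 = -7)
z = 36/25 (z = 4 - (3/5 - 3/(-3))**2 = 4 - (3/5 - 3*(-1/3))**2 = 4 - (3/5 + 1)**2 = 4 - (8/5)**2 = 4 - 1*64/25 = 4 - 64/25 = 36/25 ≈ 1.4400)
z*L = (36/25)*(-7) = -252/25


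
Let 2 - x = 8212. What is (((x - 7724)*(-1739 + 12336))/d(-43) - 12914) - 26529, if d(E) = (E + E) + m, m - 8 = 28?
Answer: 83440224/25 ≈ 3.3376e+6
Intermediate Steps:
m = 36 (m = 8 + 28 = 36)
x = -8210 (x = 2 - 1*8212 = 2 - 8212 = -8210)
d(E) = 36 + 2*E (d(E) = (E + E) + 36 = 2*E + 36 = 36 + 2*E)
(((x - 7724)*(-1739 + 12336))/d(-43) - 12914) - 26529 = (((-8210 - 7724)*(-1739 + 12336))/(36 + 2*(-43)) - 12914) - 26529 = ((-15934*10597)/(36 - 86) - 12914) - 26529 = (-168852598/(-50) - 12914) - 26529 = (-168852598*(-1/50) - 12914) - 26529 = (84426299/25 - 12914) - 26529 = 84103449/25 - 26529 = 83440224/25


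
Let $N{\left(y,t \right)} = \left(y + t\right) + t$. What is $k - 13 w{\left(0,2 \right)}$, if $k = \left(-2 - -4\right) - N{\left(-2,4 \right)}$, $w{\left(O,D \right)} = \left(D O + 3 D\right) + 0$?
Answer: $-82$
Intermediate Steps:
$N{\left(y,t \right)} = y + 2 t$ ($N{\left(y,t \right)} = \left(t + y\right) + t = y + 2 t$)
$w{\left(O,D \right)} = 3 D + D O$ ($w{\left(O,D \right)} = \left(3 D + D O\right) + 0 = 3 D + D O$)
$k = -4$ ($k = \left(-2 - -4\right) - \left(-2 + 2 \cdot 4\right) = \left(-2 + 4\right) - \left(-2 + 8\right) = 2 - 6 = -4$)
$k - 13 w{\left(0,2 \right)} = -4 - 13 \cdot 2 \left(3 + 0\right) = -4 - 13 \cdot 2 \cdot 3 = -4 - 78 = -82$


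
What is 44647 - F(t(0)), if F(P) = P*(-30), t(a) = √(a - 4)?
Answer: 44647 + 60*I ≈ 44647.0 + 60.0*I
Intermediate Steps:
t(a) = √(-4 + a)
F(P) = -30*P
44647 - F(t(0)) = 44647 - (-30)*√(-4 + 0) = 44647 - (-30)*√(-4) = 44647 - (-30)*2*I = 44647 - (-60)*I = 44647 + 60*I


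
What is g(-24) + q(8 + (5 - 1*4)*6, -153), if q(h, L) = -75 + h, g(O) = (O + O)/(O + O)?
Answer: -60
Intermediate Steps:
g(O) = 1 (g(O) = (2*O)/((2*O)) = (2*O)*(1/(2*O)) = 1)
g(-24) + q(8 + (5 - 1*4)*6, -153) = 1 + (-75 + (8 + (5 - 1*4)*6)) = 1 + (-75 + (8 + (5 - 4)*6)) = 1 + (-75 + (8 + 1*6)) = 1 + (-75 + (8 + 6)) = 1 + (-75 + 14) = 1 - 61 = -60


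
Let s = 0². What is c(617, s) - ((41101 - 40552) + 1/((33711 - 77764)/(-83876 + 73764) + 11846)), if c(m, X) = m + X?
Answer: 8148484628/119830805 ≈ 68.000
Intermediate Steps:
s = 0
c(m, X) = X + m
c(617, s) - ((41101 - 40552) + 1/((33711 - 77764)/(-83876 + 73764) + 11846)) = (0 + 617) - ((41101 - 40552) + 1/((33711 - 77764)/(-83876 + 73764) + 11846)) = 617 - (549 + 1/(-44053/(-10112) + 11846)) = 617 - (549 + 1/(-44053*(-1/10112) + 11846)) = 617 - (549 + 1/(44053/10112 + 11846)) = 617 - (549 + 1/(119830805/10112)) = 617 - (549 + 10112/119830805) = 617 - 1*65787122057/119830805 = 617 - 65787122057/119830805 = 8148484628/119830805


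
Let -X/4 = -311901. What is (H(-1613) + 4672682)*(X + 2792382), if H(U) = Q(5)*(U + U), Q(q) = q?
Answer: 18812404888272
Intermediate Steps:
X = 1247604 (X = -4*(-311901) = 1247604)
H(U) = 10*U (H(U) = 5*(U + U) = 5*(2*U) = 10*U)
(H(-1613) + 4672682)*(X + 2792382) = (10*(-1613) + 4672682)*(1247604 + 2792382) = (-16130 + 4672682)*4039986 = 4656552*4039986 = 18812404888272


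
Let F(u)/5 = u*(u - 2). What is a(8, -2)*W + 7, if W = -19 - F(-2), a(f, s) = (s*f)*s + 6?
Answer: -2235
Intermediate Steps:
F(u) = 5*u*(-2 + u) (F(u) = 5*(u*(u - 2)) = 5*(u*(-2 + u)) = 5*u*(-2 + u))
a(f, s) = 6 + f*s² (a(f, s) = (f*s)*s + 6 = f*s² + 6 = 6 + f*s²)
W = -59 (W = -19 - 5*(-2)*(-2 - 2) = -19 - 5*(-2)*(-4) = -19 - 1*40 = -19 - 40 = -59)
a(8, -2)*W + 7 = (6 + 8*(-2)²)*(-59) + 7 = (6 + 8*4)*(-59) + 7 = (6 + 32)*(-59) + 7 = 38*(-59) + 7 = -2242 + 7 = -2235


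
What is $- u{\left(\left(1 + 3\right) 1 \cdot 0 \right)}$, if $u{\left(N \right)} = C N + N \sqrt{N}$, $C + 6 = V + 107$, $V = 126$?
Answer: $0$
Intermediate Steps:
$C = 227$ ($C = -6 + \left(126 + 107\right) = -6 + 233 = 227$)
$u{\left(N \right)} = N^{\frac{3}{2}} + 227 N$ ($u{\left(N \right)} = 227 N + N \sqrt{N} = 227 N + N^{\frac{3}{2}} = N^{\frac{3}{2}} + 227 N$)
$- u{\left(\left(1 + 3\right) 1 \cdot 0 \right)} = - (\left(\left(1 + 3\right) 1 \cdot 0\right)^{\frac{3}{2}} + 227 \left(1 + 3\right) 1 \cdot 0) = - (\left(4 \cdot 0\right)^{\frac{3}{2}} + 227 \cdot 4 \cdot 0) = - (0^{\frac{3}{2}} + 227 \cdot 0) = - (0 + 0) = \left(-1\right) 0 = 0$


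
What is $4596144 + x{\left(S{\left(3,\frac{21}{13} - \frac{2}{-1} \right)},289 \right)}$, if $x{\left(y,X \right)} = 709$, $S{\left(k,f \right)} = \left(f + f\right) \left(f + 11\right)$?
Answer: $4596853$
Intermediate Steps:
$S{\left(k,f \right)} = 2 f \left(11 + f\right)$
$4596144 + x{\left(S{\left(3,\frac{21}{13} - \frac{2}{-1} \right)},289 \right)} = 4596144 + 709 = 4596853$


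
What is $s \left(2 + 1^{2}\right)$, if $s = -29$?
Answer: $-87$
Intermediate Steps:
$s \left(2 + 1^{2}\right) = - 29 \left(2 + 1^{2}\right) = - 29 \left(2 + 1\right) = \left(-29\right) 3 = -87$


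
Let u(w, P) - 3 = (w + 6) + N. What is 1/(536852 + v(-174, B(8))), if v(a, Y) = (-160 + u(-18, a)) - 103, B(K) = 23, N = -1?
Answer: 1/536579 ≈ 1.8637e-6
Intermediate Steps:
u(w, P) = 8 + w (u(w, P) = 3 + ((w + 6) - 1) = 3 + ((6 + w) - 1) = 3 + (5 + w) = 8 + w)
v(a, Y) = -273 (v(a, Y) = (-160 + (8 - 18)) - 103 = (-160 - 10) - 103 = -170 - 103 = -273)
1/(536852 + v(-174, B(8))) = 1/(536852 - 273) = 1/536579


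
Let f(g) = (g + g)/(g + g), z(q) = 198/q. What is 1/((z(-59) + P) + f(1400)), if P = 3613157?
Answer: 59/213176124 ≈ 2.7677e-7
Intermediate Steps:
f(g) = 1 (f(g) = (2*g)/((2*g)) = (2*g)*(1/(2*g)) = 1)
1/((z(-59) + P) + f(1400)) = 1/((198/(-59) + 3613157) + 1) = 1/((198*(-1/59) + 3613157) + 1) = 1/((-198/59 + 3613157) + 1) = 1/(213176065/59 + 1) = 1/(213176124/59) = 59/213176124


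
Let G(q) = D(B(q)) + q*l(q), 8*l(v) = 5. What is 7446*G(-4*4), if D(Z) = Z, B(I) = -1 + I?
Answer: -201042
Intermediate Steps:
l(v) = 5/8 (l(v) = (⅛)*5 = 5/8)
G(q) = -1 + 13*q/8 (G(q) = (-1 + q) + q*(5/8) = (-1 + q) + 5*q/8 = -1 + 13*q/8)
7446*G(-4*4) = 7446*(-1 + 13*(-4*4)/8) = 7446*(-1 + (13/8)*(-16)) = 7446*(-1 - 26) = 7446*(-27) = -201042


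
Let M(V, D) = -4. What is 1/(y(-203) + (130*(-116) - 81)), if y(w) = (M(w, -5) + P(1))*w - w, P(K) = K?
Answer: -1/14349 ≈ -6.9691e-5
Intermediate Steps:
y(w) = -4*w (y(w) = (-4 + 1)*w - w = -3*w - w = -4*w)
1/(y(-203) + (130*(-116) - 81)) = 1/(-4*(-203) + (130*(-116) - 81)) = 1/(812 + (-15080 - 81)) = 1/(812 - 15161) = 1/(-14349) = -1/14349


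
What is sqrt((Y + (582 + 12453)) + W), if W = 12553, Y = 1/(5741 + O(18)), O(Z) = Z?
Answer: 3*sqrt(94294854043)/5759 ≈ 159.96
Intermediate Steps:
Y = 1/5759 (Y = 1/(5741 + 18) = 1/5759 ≈ 0.00017364)
sqrt((Y + (582 + 12453)) + W) = sqrt((1/5759 + (582 + 12453)) + 12553) = sqrt((1/5759 + 13035) + 12553) = sqrt(75068566/5759 + 12553) = sqrt(147361293/5759) = 3*sqrt(94294854043)/5759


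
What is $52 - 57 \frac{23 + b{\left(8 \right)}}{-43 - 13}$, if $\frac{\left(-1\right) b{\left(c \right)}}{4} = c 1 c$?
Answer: $- \frac{10369}{56} \approx -185.16$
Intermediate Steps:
$b{\left(c \right)} = - 4 c^{2}$ ($b{\left(c \right)} = - 4 c 1 c = - 4 c c = - 4 c^{2}$)
$52 - 57 \frac{23 + b{\left(8 \right)}}{-43 - 13} = 52 - 57 \frac{23 - 4 \cdot 8^{2}}{-43 - 13} = 52 - 57 \frac{23 - 256}{-56} = 52 - 57 \left(23 - 256\right) \left(- \frac{1}{56}\right) = 52 - 57 \left(\left(-233\right) \left(- \frac{1}{56}\right)\right) = 52 - \frac{13281}{56} = - \frac{10369}{56}$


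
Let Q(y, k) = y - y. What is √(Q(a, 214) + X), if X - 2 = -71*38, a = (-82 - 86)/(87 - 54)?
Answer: 2*I*√674 ≈ 51.923*I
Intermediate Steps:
a = -56/11 (a = -168/33 = -168*1/33 = -56/11 ≈ -5.0909)
X = -2696 (X = 2 - 71*38 = 2 - 2698 = -2696)
Q(y, k) = 0
√(Q(a, 214) + X) = √(0 - 2696) = √(-2696) = 2*I*√674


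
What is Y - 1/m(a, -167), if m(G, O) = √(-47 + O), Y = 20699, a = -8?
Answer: 20699 + I*√214/214 ≈ 20699.0 + 0.068359*I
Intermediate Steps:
Y - 1/m(a, -167) = 20699 - 1/(√(-47 - 167)) = 20699 - 1/(√(-214)) = 20699 - 1/(I*√214) = 20699 - (-1)*I*√214/214 = 20699 + I*√214/214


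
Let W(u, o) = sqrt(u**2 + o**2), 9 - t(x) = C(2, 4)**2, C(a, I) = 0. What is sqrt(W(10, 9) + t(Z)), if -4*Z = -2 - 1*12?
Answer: sqrt(9 + sqrt(181)) ≈ 4.7385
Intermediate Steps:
Z = 7/2 (Z = -(-2 - 1*12)/4 = -(-2 - 12)/4 = -1/4*(-14) = 7/2 ≈ 3.5000)
t(x) = 9 (t(x) = 9 - 1*0**2 = 9 - 1*0 = 9 + 0 = 9)
W(u, o) = sqrt(o**2 + u**2)
sqrt(W(10, 9) + t(Z)) = sqrt(sqrt(9**2 + 10**2) + 9) = sqrt(sqrt(81 + 100) + 9) = sqrt(sqrt(181) + 9) = sqrt(9 + sqrt(181))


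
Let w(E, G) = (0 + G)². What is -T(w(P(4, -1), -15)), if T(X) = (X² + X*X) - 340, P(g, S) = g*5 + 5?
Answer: -100910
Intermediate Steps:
P(g, S) = 5 + 5*g (P(g, S) = 5*g + 5 = 5 + 5*g)
w(E, G) = G²
T(X) = -340 + 2*X² (T(X) = (X² + X²) - 340 = 2*X² - 340 = -340 + 2*X²)
-T(w(P(4, -1), -15)) = -(-340 + 2*((-15)²)²) = -(-340 + 2*225²) = -(-340 + 2*50625) = -(-340 + 101250) = -1*100910 = -100910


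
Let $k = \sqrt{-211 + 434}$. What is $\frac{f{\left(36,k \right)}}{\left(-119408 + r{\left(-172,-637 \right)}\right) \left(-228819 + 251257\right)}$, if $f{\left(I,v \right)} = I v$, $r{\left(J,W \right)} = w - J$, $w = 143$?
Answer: $- \frac{18 \sqrt{223}}{1336104367} \approx -2.0118 \cdot 10^{-7}$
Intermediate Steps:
$r{\left(J,W \right)} = 143 - J$
$k = \sqrt{223} \approx 14.933$
$\frac{f{\left(36,k \right)}}{\left(-119408 + r{\left(-172,-637 \right)}\right) \left(-228819 + 251257\right)} = \frac{36 \sqrt{223}}{\left(-119408 + \left(143 - -172\right)\right) \left(-228819 + 251257\right)} = \frac{36 \sqrt{223}}{\left(-119408 + \left(143 + 172\right)\right) 22438} = \frac{36 \sqrt{223}}{\left(-119408 + 315\right) 22438} = \frac{36 \sqrt{223}}{\left(-119093\right) 22438} = \frac{36 \sqrt{223}}{-2672208734} = 36 \sqrt{223} \left(- \frac{1}{2672208734}\right) = - \frac{18 \sqrt{223}}{1336104367}$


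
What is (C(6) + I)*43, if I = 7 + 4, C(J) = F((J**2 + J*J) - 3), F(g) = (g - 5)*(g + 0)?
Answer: 190361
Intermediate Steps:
F(g) = g*(-5 + g) (F(g) = (-5 + g)*g = g*(-5 + g))
C(J) = (-8 + 2*J**2)*(-3 + 2*J**2) (C(J) = ((J**2 + J*J) - 3)*(-5 + ((J**2 + J*J) - 3)) = ((J**2 + J**2) - 3)*(-5 + ((J**2 + J**2) - 3)) = (2*J**2 - 3)*(-5 + (2*J**2 - 3)) = (-3 + 2*J**2)*(-5 + (-3 + 2*J**2)) = (-3 + 2*J**2)*(-8 + 2*J**2) = (-8 + 2*J**2)*(-3 + 2*J**2))
I = 11
(C(6) + I)*43 = ((24 - 22*6**2 + 4*6**4) + 11)*43 = ((24 - 22*36 + 4*1296) + 11)*43 = ((24 - 792 + 5184) + 11)*43 = (4416 + 11)*43 = 4427*43 = 190361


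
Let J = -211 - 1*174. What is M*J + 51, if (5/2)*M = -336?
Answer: 51795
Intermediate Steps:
J = -385 (J = -211 - 174 = -385)
M = -672/5 (M = (⅖)*(-336) = -672/5 ≈ -134.40)
M*J + 51 = -672/5*(-385) + 51 = 51744 + 51 = 51795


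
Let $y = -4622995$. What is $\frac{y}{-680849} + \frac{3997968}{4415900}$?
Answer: $\frac{444936464141}{57818482675} \approx 7.6954$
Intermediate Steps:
$\frac{y}{-680849} + \frac{3997968}{4415900} = - \frac{4622995}{-680849} + \frac{3997968}{4415900} = \left(-4622995\right) \left(- \frac{1}{680849}\right) + 3997968 \cdot \frac{1}{4415900} = \frac{355615}{52373} + \frac{999492}{1103975} = \frac{444936464141}{57818482675}$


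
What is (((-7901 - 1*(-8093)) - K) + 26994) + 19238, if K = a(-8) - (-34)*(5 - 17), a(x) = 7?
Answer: 46825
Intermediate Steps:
K = -401 (K = 7 - (-34)*(5 - 17) = 7 - (-34)*(-12) = 7 - 1*408 = 7 - 408 = -401)
(((-7901 - 1*(-8093)) - K) + 26994) + 19238 = (((-7901 - 1*(-8093)) - 1*(-401)) + 26994) + 19238 = (((-7901 + 8093) + 401) + 26994) + 19238 = ((192 + 401) + 26994) + 19238 = (593 + 26994) + 19238 = 27587 + 19238 = 46825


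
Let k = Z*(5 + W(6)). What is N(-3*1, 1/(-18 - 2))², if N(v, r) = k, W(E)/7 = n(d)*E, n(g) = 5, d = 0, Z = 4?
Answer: 739600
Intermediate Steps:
W(E) = 35*E (W(E) = 7*(5*E) = 35*E)
k = 860 (k = 4*(5 + 35*6) = 4*(5 + 210) = 4*215 = 860)
N(v, r) = 860
N(-3*1, 1/(-18 - 2))² = 860² = 739600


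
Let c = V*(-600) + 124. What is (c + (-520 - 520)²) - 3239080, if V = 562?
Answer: -2494556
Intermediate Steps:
c = -337076 (c = 562*(-600) + 124 = -337200 + 124 = -337076)
(c + (-520 - 520)²) - 3239080 = (-337076 + (-520 - 520)²) - 3239080 = (-337076 + (-1040)²) - 3239080 = (-337076 + 1081600) - 3239080 = 744524 - 3239080 = -2494556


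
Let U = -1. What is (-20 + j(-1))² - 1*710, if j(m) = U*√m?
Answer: -311 + 40*I ≈ -311.0 + 40.0*I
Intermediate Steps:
j(m) = -√m
(-20 + j(-1))² - 1*710 = (-20 - √(-1))² - 1*710 = (-20 - I)² - 710 = -710 + (-20 - I)²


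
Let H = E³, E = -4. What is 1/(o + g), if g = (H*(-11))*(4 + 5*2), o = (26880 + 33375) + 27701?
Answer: 1/97812 ≈ 1.0224e-5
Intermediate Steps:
H = -64 (H = (-4)³ = -64)
o = 87956 (o = 60255 + 27701 = 87956)
g = 9856 (g = (-64*(-11))*(4 + 5*2) = 704*(4 + 10) = 704*14 = 9856)
1/(o + g) = 1/(87956 + 9856) = 1/97812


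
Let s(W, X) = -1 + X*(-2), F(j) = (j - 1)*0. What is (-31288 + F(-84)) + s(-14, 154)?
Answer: -31597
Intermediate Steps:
F(j) = 0 (F(j) = (-1 + j)*0 = 0)
s(W, X) = -1 - 2*X
(-31288 + F(-84)) + s(-14, 154) = (-31288 + 0) + (-1 - 2*154) = -31288 + (-1 - 308) = -31288 - 309 = -31597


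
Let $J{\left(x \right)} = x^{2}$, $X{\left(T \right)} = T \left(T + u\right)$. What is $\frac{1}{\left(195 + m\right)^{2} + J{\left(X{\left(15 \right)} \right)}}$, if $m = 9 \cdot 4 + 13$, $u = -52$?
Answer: $\frac{1}{367561} \approx 2.7206 \cdot 10^{-6}$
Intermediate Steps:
$X{\left(T \right)} = T \left(-52 + T\right)$ ($X{\left(T \right)} = T \left(T - 52\right) = T \left(-52 + T\right)$)
$m = 49$ ($m = 36 + 13 = 49$)
$\frac{1}{\left(195 + m\right)^{2} + J{\left(X{\left(15 \right)} \right)}} = \frac{1}{\left(195 + 49\right)^{2} + \left(15 \left(-52 + 15\right)\right)^{2}} = \frac{1}{244^{2} + \left(15 \left(-37\right)\right)^{2}} = \frac{1}{59536 + \left(-555\right)^{2}} = \frac{1}{59536 + 308025} = \frac{1}{367561}$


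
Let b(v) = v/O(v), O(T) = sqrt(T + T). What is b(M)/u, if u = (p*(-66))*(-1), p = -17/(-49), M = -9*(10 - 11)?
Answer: 49*sqrt(2)/748 ≈ 0.092642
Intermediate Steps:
O(T) = sqrt(2)*sqrt(T) (O(T) = sqrt(2*T) = sqrt(2)*sqrt(T))
M = 9 (M = -9*(-1) = 9)
p = 17/49 (p = -17*(-1/49) = 17/49 ≈ 0.34694)
b(v) = sqrt(2)*sqrt(v)/2 (b(v) = v/((sqrt(2)*sqrt(v))) = v*(sqrt(2)/(2*sqrt(v))) = sqrt(2)*sqrt(v)/2)
u = 1122/49 (u = ((17/49)*(-66))*(-1) = -1122/49*(-1) = 1122/49 ≈ 22.898)
b(M)/u = (sqrt(2)*sqrt(9)/2)/(1122/49) = ((1/2)*sqrt(2)*3)*(49/1122) = (3*sqrt(2)/2)*(49/1122) = 49*sqrt(2)/748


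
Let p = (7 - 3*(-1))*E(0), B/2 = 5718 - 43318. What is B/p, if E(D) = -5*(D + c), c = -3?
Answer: -1504/3 ≈ -501.33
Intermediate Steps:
B = -75200 (B = 2*(5718 - 43318) = 2*(-37600) = -75200)
E(D) = 15 - 5*D (E(D) = -5*(D - 3) = -5*(-3 + D) = 15 - 5*D)
p = 150 (p = (7 - 3*(-1))*(15 - 5*0) = (7 + 3)*(15 + 0) = 10*15 = 150)
B/p = -75200/150 = -75200*1/150 = -1504/3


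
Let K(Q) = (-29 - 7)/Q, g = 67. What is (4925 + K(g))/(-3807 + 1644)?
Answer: -329939/144921 ≈ -2.2767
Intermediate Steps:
K(Q) = -36/Q
(4925 + K(g))/(-3807 + 1644) = (4925 - 36/67)/(-3807 + 1644) = (4925 - 36*1/67)/(-2163) = (4925 - 36/67)*(-1/2163) = (329939/67)*(-1/2163) = -329939/144921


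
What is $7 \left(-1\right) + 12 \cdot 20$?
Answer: $233$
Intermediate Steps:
$7 \left(-1\right) + 12 \cdot 20 = -7 + 240 = 233$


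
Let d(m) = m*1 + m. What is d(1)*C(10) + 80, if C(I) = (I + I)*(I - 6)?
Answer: 240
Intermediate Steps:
d(m) = 2*m (d(m) = m + m = 2*m)
C(I) = 2*I*(-6 + I) (C(I) = (2*I)*(-6 + I) = 2*I*(-6 + I))
d(1)*C(10) + 80 = (2*1)*(2*10*(-6 + 10)) + 80 = 2*(2*10*4) + 80 = 2*80 + 80 = 160 + 80 = 240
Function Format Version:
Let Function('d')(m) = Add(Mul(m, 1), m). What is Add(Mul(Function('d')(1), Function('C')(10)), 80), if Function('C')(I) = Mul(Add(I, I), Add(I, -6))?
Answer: 240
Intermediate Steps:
Function('d')(m) = Mul(2, m) (Function('d')(m) = Add(m, m) = Mul(2, m))
Function('C')(I) = Mul(2, I, Add(-6, I)) (Function('C')(I) = Mul(Mul(2, I), Add(-6, I)) = Mul(2, I, Add(-6, I)))
Add(Mul(Function('d')(1), Function('C')(10)), 80) = Add(Mul(Mul(2, 1), Mul(2, 10, Add(-6, 10))), 80) = Add(Mul(2, Mul(2, 10, 4)), 80) = Add(Mul(2, 80), 80) = Add(160, 80) = 240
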